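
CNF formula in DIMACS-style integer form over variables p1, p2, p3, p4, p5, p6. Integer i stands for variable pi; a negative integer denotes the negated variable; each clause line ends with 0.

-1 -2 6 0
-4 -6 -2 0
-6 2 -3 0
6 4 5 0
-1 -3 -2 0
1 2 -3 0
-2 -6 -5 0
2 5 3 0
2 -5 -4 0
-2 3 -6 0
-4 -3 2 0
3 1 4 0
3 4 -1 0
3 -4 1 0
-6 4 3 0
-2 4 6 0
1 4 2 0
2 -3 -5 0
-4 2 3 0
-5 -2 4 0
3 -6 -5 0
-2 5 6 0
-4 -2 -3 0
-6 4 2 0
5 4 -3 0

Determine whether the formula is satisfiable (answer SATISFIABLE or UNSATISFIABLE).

UNSATISFIABLE

p2 = True:
  p4 = True:
    propagation gives p6=False, p1=False, p3=True; an empty clause results — contradiction.
  p4 = False:
    propagation gives p6=True, p5=False, p3=True; an empty clause results — contradiction.
p2 = False:
  p3 = True:
    propagation gives p6=False, p1=True, p4=False, p5=True; an empty clause results — contradiction.
  p3 = False:
    propagation gives p5=True, p4=False, p1=True; an empty clause results — contradiction.
Every branch closes, so no satisfying assignment exists.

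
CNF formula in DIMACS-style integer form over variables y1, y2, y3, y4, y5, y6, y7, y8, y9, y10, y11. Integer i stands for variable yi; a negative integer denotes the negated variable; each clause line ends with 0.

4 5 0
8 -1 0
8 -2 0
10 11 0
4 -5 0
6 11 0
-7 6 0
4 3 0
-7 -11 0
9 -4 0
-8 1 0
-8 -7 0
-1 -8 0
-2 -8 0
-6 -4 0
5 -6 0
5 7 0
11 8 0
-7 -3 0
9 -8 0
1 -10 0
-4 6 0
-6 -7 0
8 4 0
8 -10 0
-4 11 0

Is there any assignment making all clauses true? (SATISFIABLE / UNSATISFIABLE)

UNSATISFIABLE

y8 = True:
  propagation gives y1=True; an empty clause results — contradiction.
y8 = False:
  propagation gives y1=False, y2=False, y11=True, y7=False; an empty clause results — contradiction.
Every branch closes, so no satisfying assignment exists.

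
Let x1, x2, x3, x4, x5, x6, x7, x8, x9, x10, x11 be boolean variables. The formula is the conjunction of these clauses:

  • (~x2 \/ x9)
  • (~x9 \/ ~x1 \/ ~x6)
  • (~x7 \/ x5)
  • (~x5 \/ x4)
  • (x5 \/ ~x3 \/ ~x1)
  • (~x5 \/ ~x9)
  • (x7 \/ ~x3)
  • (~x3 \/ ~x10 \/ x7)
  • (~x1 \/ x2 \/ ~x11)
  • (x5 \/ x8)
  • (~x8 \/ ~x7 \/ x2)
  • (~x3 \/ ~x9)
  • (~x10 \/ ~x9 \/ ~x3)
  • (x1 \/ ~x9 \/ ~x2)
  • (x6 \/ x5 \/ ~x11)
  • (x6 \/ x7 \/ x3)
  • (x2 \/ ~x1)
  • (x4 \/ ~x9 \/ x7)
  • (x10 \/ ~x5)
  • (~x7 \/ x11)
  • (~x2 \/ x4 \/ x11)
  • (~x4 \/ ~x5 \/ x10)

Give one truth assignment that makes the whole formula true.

x1 = F, x2 = F, x3 = F, x4 = T, x5 = T, x6 = T, x7 = F, x8 = F, x9 = F, x10 = T, x11 = F

Try x1 = False.
Try x2 = False.
The remaining clauses are satisfied by x3 = False, x4 = True, x5 = True, x6 = True, x7 = False, x8 = False, x9 = False, x10 = True, x11 = False.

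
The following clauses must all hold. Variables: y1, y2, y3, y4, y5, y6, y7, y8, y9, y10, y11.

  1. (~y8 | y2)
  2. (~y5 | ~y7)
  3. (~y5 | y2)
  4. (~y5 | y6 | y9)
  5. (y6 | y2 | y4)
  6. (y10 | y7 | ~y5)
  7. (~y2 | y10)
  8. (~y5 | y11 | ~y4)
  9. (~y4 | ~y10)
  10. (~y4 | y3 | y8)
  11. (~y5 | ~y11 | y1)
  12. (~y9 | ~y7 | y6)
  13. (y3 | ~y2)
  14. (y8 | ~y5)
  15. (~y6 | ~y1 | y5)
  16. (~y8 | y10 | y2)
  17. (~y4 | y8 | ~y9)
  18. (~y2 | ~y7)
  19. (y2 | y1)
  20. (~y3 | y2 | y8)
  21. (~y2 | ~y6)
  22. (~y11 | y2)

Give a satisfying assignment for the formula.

Set y1 = False and propagate.
  then y2 is forced to True.
  then y10 is forced to True.
  then y4 is forced to False.
  then y3 is forced to True.
  then y7 is forced to False.
  then y6 is forced to False.
Branch on y5: take y5 = False.
y8, y9, y11 are now unconstrained; take y8 = True, y9 = False, y11 = False.

y1=F, y2=T, y3=T, y4=F, y5=F, y6=F, y7=F, y8=T, y9=F, y10=T, y11=F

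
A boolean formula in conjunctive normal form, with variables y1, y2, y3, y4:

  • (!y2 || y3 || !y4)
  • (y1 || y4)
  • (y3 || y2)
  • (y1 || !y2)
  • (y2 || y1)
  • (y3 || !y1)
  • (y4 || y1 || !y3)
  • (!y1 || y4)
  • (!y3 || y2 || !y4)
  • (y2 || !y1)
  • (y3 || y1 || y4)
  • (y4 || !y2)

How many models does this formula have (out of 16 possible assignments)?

Satisfying assignments:
  y1=T y2=T y3=T y4=T
That's 1 in total.

1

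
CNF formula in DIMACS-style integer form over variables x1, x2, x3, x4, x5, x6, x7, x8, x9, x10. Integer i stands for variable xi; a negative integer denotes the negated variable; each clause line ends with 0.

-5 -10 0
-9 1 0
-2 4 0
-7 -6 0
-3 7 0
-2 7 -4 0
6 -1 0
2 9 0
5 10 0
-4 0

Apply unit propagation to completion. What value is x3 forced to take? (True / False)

False

(NOT x4) stands alone — x4 = False.
(NOT x2 OR x4) with x4 = False leaves only NOT x2, so x2 = False.
(x2 OR x9) with x2 = False leaves only x9, so x9 = True.
From (x1 OR NOT x9) and x9 = True: x1 = True.
In (NOT x1 OR x6), NOT x1 is now false; x6 must hold, so x6 = True.
From (NOT x6 OR NOT x7) and x6 = True: x7 = False.
In (x7 OR NOT x3), x7 is now false; NOT x3 must hold, so x3 = False.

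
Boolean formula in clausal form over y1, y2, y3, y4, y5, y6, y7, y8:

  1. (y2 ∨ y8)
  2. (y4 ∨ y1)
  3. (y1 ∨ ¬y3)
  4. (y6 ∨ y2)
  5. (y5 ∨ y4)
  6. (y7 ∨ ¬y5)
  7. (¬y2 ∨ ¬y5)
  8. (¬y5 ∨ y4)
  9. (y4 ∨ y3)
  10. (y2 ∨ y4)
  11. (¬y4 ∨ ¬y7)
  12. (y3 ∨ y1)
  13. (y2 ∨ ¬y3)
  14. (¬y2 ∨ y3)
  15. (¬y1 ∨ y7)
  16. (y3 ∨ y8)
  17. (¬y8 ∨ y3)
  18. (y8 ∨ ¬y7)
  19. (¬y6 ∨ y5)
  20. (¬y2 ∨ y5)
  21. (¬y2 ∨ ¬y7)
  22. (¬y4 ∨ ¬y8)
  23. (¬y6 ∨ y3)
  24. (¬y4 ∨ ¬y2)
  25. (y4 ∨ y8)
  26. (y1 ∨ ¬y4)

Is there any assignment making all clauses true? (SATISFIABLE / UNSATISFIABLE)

UNSATISFIABLE

y4 = True:
  propagation gives y7=False, y5=False, y1=False; an empty clause results — contradiction.
y4 = False:
  propagation gives y1=True, y5=True; an empty clause results — contradiction.
Every branch closes, so no satisfying assignment exists.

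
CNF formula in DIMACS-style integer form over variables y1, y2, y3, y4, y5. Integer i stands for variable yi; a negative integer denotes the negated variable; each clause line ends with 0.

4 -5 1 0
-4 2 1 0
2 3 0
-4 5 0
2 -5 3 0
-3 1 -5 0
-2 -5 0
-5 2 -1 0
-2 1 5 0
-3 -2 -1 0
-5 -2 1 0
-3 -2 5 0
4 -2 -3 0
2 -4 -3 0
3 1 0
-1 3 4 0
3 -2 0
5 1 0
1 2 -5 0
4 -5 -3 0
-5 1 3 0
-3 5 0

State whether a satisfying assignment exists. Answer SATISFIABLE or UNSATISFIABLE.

y5 = True:
  propagation gives y2=False, y3=True, y1=True; an empty clause results — contradiction.
y5 = False:
  propagation gives y4=False, y1=True, y3=True; an empty clause results — contradiction.
Every branch closes, so no satisfying assignment exists.

UNSATISFIABLE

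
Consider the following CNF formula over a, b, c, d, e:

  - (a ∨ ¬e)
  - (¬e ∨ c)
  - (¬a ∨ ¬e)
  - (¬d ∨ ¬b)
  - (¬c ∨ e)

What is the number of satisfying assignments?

Satisfying assignments:
  a=F b=F c=F d=F e=F
  a=F b=F c=F d=T e=F
  a=F b=T c=F d=F e=F
  a=T b=F c=F d=F e=F
  a=T b=F c=F d=T e=F
  a=T b=T c=F d=F e=F
Count: 6.

6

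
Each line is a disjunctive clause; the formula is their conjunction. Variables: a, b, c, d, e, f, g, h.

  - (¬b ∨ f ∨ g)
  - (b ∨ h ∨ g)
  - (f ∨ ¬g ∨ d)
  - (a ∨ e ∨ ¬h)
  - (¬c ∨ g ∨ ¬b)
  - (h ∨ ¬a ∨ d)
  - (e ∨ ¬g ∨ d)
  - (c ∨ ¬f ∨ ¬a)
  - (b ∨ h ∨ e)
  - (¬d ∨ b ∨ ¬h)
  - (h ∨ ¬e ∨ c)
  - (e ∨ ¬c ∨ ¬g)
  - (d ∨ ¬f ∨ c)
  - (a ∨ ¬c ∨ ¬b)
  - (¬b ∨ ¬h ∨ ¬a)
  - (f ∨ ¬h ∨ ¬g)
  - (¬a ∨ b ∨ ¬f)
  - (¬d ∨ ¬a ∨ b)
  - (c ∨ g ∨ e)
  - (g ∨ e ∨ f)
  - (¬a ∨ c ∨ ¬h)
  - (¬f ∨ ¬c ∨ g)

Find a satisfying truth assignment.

Branch on a: take a = True.
The remaining clauses are satisfied by b = True, c = True, d = True, e = True, f = False, g = True, h = False.
Every clause has at least one true literal under this assignment.

a = T, b = T, c = T, d = T, e = T, f = F, g = T, h = F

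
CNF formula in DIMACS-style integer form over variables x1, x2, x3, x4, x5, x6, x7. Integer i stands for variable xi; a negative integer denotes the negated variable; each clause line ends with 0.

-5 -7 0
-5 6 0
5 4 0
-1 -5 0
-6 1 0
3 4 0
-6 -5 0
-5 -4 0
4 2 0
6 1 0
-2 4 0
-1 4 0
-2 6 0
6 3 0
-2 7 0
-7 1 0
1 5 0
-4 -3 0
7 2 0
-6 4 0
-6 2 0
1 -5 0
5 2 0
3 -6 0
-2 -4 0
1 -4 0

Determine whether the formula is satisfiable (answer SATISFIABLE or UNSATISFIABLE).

x4 = True:
  propagation gives x5=False, x1=True, x3=False, x6=True; an empty clause results — contradiction.
x4 = False:
  propagation gives x5=True, x7=False, x6=True; an empty clause results — contradiction.
Every branch closes, so no satisfying assignment exists.

UNSATISFIABLE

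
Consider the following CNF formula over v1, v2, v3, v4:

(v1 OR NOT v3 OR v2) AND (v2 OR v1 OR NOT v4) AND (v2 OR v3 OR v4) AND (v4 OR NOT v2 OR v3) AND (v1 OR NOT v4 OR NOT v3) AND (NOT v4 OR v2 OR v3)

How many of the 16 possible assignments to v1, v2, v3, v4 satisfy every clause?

7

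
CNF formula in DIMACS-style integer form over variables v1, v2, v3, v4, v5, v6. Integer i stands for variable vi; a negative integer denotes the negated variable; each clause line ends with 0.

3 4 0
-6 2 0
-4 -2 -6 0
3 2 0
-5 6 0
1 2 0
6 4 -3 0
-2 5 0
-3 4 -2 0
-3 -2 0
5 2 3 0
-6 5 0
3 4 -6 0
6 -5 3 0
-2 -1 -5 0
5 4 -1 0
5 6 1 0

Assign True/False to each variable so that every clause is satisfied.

v1=True  v2=False  v3=True  v4=True  v5=False  v6=False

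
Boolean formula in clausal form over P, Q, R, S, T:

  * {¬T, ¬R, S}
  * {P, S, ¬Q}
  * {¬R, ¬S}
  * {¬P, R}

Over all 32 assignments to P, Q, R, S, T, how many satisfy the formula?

Case analysis on R and S:
  R=T, S=T: a clause becomes empty — 0.
  R=T, S=F: remaining (P,Q,T) ∈ {(F,F,F); (T,F,F); (T,T,F)} — 3.
  R=F, S=T: remaining (P,Q,T) ∈ {(F,F,F); (F,F,T); (F,T,F); (F,T,T)} — 4.
  R=F, S=F: remaining (P,Q,T) ∈ {(F,F,F); (F,F,T)} — 2.
Total: 0 + 3 + 4 + 2 = 9.

9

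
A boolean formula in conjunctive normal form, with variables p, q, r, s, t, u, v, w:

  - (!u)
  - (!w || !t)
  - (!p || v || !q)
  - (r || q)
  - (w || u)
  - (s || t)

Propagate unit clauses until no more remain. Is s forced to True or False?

True

(!u) stands alone — u = False.
(u || w): since u = False, the clause reduces to (w). w = True.
In (!w || !t), !w is now false; !t must hold, so t = False.
In (s || t), t is now false; s must hold, so s = True.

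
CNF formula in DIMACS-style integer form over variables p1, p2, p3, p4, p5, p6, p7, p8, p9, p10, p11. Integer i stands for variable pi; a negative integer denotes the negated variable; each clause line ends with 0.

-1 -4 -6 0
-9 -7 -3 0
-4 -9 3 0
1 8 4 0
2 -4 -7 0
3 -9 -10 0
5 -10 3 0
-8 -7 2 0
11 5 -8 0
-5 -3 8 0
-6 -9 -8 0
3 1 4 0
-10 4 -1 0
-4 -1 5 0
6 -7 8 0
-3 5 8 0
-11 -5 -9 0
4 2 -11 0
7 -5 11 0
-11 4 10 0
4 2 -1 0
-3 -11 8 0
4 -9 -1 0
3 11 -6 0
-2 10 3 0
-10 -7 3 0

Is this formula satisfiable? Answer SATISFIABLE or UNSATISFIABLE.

SATISFIABLE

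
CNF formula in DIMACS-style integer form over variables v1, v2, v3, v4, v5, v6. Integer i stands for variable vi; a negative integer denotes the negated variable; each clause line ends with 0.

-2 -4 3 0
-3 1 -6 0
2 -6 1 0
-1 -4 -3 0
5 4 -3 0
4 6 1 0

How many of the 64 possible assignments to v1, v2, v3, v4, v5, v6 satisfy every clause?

Split on v1, then v3.
  v1=1, v3=1: remaining (v2,v4,v5,v6) ∈ {(0,0,1,0); (0,0,1,1); (1,0,1,0); (1,0,1,1)} — 4.
  v1=1, v3=0: v5, v6 free; 3 ways for (v2,v4) × 2^2 = 12.
  v1=0, v3=1: remaining (v2,v4,v5,v6) ∈ {(0,1,0,0); (0,1,1,0); (1,1,0,0); (1,1,1,0)} — 4.
  v1=0, v3=0: remaining (v2,v4,v5,v6) ∈ {(0,1,0,0); (0,1,1,0); (1,0,0,1); (1,0,1,1)} — 4.
Total: 4 + 12 + 4 + 4 = 24.

24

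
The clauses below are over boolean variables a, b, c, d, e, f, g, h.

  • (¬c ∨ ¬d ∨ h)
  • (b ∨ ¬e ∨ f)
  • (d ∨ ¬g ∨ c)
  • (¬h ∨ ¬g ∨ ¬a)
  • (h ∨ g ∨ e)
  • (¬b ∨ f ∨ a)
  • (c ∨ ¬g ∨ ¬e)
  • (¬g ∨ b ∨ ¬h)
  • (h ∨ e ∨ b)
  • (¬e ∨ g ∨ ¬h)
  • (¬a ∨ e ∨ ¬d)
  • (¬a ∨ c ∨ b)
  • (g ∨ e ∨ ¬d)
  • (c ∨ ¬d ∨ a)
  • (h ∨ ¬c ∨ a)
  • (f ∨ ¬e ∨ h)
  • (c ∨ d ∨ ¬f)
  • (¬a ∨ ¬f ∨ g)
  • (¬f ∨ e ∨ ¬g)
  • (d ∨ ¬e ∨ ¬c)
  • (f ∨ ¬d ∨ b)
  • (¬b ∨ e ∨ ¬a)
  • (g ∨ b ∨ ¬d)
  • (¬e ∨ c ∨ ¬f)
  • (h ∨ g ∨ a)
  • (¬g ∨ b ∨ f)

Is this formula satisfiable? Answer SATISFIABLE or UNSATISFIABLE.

Branch on a: take a = False.
Set b = False and propagate.
For the remaining variables, c = True, d = False, e = False, f = False, g = False, h = True works.
So a=F, b=F, c=T, d=F, e=F, f=F, g=F, h=T is a satisfying assignment.

SATISFIABLE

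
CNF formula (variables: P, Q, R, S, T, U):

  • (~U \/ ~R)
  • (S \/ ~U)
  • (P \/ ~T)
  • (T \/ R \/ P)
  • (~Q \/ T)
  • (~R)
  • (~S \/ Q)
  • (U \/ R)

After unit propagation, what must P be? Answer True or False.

(~R) stands alone — R = False.
From (R \/ U) and R = False: U = True.
(~U \/ S): since U = True, the clause reduces to (S). S = True.
(~S \/ Q): since S = True, the clause reduces to (Q). Q = True.
(~Q \/ T): since Q = True, the clause reduces to (T). T = True.
In (P \/ ~T), ~T is now false; P must hold, so P = True.

True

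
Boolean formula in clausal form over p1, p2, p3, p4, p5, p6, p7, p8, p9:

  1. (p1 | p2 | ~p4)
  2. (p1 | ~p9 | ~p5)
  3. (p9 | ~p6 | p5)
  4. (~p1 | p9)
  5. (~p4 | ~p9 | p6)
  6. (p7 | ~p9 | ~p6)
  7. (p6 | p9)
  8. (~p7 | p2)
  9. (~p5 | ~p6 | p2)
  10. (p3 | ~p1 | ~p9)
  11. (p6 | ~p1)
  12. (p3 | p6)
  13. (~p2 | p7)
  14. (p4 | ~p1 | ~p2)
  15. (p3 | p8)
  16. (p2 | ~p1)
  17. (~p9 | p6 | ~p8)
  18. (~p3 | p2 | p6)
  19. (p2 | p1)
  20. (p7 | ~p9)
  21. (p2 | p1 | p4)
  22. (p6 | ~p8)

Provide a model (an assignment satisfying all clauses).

p1 = F, p2 = T, p3 = T, p4 = F, p5 = T, p6 = T, p7 = T, p8 = T, p9 = F

Branch on p1: take p1 = False.
  then p2 is forced to True.
  then p7 is forced to True.
For the remaining variables, p3 = True, p4 = False, p5 = True, p6 = True, p8 = True, p9 = False works.
Check each clause:
  1. (p2 | p1 | ~p4) — p2 is true.
  2. (p1 | ~p5 | ~p9) — ~p9 is true.
  3. (p5 | ~p6 | p9) — p5 is true.
  4. (p9 | ~p1) — ~p1 is true.
  5. (~p4 | ~p9 | p6) — ~p4 is true.
  6. (~p6 | ~p9 | p7) — ~p9 is true.
  7. (p9 | p6) — p6 is true.
  8. (~p7 | p2) — p2 is true.
  9. (~p5 | ~p6 | p2) — p2 is true.
  10. (~p1 | p3 | ~p9) — p3 is true.
  11. (p6 | ~p1) — ~p1 is true.
  12. (p6 | p3) — p3 is true.
  13. (p7 | ~p2) — p7 is true.
  14. (p4 | ~p2 | ~p1) — ~p1 is true.
  15. (p8 | p3) — p8 is true.
  16. (~p1 | p2) — p2 is true.
  17. (p6 | ~p8 | ~p9) — p6 is true.
  18. (p2 | ~p3 | p6) — p2 is true.
  19. (p1 | p2) — p2 is true.
  20. (~p9 | p7) — ~p9 is true.
  21. (p4 | p1 | p2) — p2 is true.
  22. (~p8 | p6) — p6 is true.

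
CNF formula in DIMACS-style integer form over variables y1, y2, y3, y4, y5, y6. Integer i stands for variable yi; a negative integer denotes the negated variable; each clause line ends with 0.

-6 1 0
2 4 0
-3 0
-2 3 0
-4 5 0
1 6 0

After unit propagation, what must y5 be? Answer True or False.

True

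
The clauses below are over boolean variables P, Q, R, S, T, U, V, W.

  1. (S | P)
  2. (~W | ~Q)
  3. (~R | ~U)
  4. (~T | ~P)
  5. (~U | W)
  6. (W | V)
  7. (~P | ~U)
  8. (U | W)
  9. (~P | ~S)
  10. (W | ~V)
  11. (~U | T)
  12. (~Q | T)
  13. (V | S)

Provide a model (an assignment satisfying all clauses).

P=0, Q=0, R=1, S=1, T=0, U=0, V=1, W=1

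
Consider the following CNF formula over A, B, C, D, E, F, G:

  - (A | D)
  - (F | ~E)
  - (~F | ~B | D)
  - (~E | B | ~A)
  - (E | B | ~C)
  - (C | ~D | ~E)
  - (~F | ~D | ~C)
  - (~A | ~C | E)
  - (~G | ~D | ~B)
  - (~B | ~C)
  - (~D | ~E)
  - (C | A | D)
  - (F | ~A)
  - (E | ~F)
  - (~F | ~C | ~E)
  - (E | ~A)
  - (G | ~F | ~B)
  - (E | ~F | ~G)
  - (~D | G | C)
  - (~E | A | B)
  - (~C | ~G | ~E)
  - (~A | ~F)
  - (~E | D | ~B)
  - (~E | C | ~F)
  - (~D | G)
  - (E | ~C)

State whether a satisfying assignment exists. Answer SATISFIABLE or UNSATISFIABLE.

SATISFIABLE

Set A = False and propagate.
  then D is forced to True.
  then E is forced to False.
  then F is forced to False.
  then G is forced to True.
  then B is forced to False.
  then C is forced to False.
So A = F, B = F, C = F, D = T, E = F, F = F, G = T is a satisfying assignment.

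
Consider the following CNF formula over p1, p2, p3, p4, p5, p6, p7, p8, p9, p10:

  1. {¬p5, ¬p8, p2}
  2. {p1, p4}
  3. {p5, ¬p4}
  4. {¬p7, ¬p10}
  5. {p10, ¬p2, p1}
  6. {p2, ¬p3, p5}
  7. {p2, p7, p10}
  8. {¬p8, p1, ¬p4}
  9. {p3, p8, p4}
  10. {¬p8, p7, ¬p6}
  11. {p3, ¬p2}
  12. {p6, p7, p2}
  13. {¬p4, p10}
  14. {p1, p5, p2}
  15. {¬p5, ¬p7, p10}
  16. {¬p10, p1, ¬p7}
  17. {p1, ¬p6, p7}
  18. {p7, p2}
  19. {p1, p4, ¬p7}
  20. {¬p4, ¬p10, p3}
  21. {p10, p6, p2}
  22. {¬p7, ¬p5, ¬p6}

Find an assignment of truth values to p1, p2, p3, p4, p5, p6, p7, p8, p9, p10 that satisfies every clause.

p1=T, p2=T, p3=T, p4=F, p5=F, p6=F, p7=F, p8=F, p9=T, p10=T

Check each clause:
  1. {p2, ¬p5, ¬p8} — ¬p8 is true.
  2. {p4, p1} — p1 is true.
  3. {¬p4, p5} — ¬p4 is true.
  4. {¬p7, ¬p10} — ¬p7 is true.
  5. {¬p2, p10, p1} — p1 is true.
  6. {¬p3, p2, p5} — p2 is true.
  7. {p2, p10, p7} — p10 is true.
  8. {¬p4, ¬p8, p1} — ¬p8 is true.
  9. {p3, p4, p8} — p3 is true.
  10. {p7, ¬p6, ¬p8} — ¬p8 is true.
  11. {¬p2, p3} — p3 is true.
  12. {p7, p6, p2} — p2 is true.
  13. {¬p4, p10} — p10 is true.
  14. {p2, p1, p5} — p1 is true.
  15. {¬p5, p10, ¬p7} — ¬p7 is true.
  16. {p1, ¬p10, ¬p7} — p1 is true.
  17. {¬p6, p7, p1} — p1 is true.
  18. {p7, p2} — p2 is true.
  19. {p1, ¬p7, p4} — p1 is true.
  20. {p3, ¬p4, ¬p10} — p3 is true.
  21. {p10, p2, p6} — p2 is true.
  22. {¬p7, ¬p6, ¬p5} — ¬p7 is true.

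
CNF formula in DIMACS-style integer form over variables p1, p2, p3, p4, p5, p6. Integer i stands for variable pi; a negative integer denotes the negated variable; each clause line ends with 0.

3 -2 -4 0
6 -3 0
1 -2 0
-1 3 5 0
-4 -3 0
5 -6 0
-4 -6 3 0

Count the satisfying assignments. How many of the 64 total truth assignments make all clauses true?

13

Case analysis on p3 and p4:
  p3=T, p4=T: a clause becomes empty — 0.
  p3=T, p4=F: remaining (p1,p2,p5,p6) ∈ {(F,F,T,T); (T,F,T,T); (T,T,T,T)} — 3.
  p3=F, p4=T: remaining (p1,p2,p5,p6) ∈ {(F,F,F,F); (F,F,T,F); (T,F,T,F)} — 3.
  p3=F, p4=F: 7 of the 16 assignments to (p1,p2,p5,p6) work.
Total: 0 + 3 + 3 + 7 = 13.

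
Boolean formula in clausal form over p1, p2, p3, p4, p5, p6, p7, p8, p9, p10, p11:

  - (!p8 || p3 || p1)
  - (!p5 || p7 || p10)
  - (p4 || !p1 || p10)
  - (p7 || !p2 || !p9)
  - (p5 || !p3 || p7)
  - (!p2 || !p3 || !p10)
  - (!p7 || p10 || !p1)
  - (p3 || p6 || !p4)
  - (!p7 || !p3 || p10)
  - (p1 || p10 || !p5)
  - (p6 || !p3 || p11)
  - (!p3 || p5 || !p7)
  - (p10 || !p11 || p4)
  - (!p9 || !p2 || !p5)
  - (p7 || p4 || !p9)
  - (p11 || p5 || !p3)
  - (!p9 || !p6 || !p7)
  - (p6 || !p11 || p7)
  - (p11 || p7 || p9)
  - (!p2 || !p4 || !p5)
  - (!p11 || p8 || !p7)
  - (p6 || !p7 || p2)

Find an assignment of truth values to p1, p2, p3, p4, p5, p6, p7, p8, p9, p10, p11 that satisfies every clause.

p1=False, p2=True, p3=False, p4=False, p5=True, p6=True, p7=False, p8=False, p9=False, p10=True, p11=True

Check each clause:
  1. (p3 || !p8 || p1) — !p8 is true.
  2. (p10 || !p5 || p7) — p10 is true.
  3. (p4 || p10 || !p1) — p10 is true.
  4. (!p9 || !p2 || p7) — !p9 is true.
  5. (p7 || p5 || !p3) — p5 is true.
  6. (!p2 || !p3 || !p10) — !p3 is true.
  7. (p10 || !p1 || !p7) — !p7 is true.
  8. (p6 || p3 || !p4) — !p4 is true.
  9. (p10 || !p3 || !p7) — !p7 is true.
  10. (p10 || !p5 || p1) — p10 is true.
  11. (p11 || !p3 || p6) — p11 is true.
  12. (p5 || !p3 || !p7) — !p7 is true.
  13. (p10 || !p11 || p4) — p10 is true.
  14. (!p9 || !p5 || !p2) — !p9 is true.
  15. (p7 || !p9 || p4) — !p9 is true.
  16. (!p3 || p11 || p5) — p5 is true.
  17. (!p6 || !p9 || !p7) — !p7 is true.
  18. (p7 || p6 || !p11) — p6 is true.
  19. (p7 || p9 || p11) — p11 is true.
  20. (!p2 || !p4 || !p5) — !p4 is true.
  21. (p8 || !p7 || !p11) — !p7 is true.
  22. (p6 || !p7 || p2) — !p7 is true.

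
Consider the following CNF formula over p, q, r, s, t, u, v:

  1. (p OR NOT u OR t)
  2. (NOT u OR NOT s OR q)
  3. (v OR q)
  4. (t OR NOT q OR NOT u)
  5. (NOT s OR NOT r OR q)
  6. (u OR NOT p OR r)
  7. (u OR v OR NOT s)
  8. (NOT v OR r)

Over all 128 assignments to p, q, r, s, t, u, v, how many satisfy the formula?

33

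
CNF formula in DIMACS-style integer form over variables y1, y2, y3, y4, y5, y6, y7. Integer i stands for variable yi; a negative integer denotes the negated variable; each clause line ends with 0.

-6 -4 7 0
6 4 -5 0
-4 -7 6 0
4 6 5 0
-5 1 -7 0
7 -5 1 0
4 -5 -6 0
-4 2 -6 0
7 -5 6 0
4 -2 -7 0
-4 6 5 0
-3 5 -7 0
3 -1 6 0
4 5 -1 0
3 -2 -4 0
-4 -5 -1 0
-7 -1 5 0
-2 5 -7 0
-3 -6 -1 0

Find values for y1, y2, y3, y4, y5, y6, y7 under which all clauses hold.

y1=0, y2=0, y3=0, y4=0, y5=0, y6=1, y7=1

Check each clause:
  1. (!y4 || y7 || !y6) — !y4 is true.
  2. (y6 || y4 || !y5) — !y5 is true.
  3. (y6 || !y7 || !y4) — !y4 is true.
  4. (y4 || y6 || y5) — y6 is true.
  5. (!y5 || !y7 || y1) — !y5 is true.
  6. (y7 || !y5 || y1) — !y5 is true.
  7. (!y5 || !y6 || y4) — !y5 is true.
  8. (!y6 || y2 || !y4) — !y4 is true.
  9. (!y5 || y7 || y6) — !y5 is true.
  10. (!y7 || !y2 || y4) — !y2 is true.
  11. (y5 || y6 || !y4) — !y4 is true.
  12. (!y7 || !y3 || y5) — !y3 is true.
  13. (y6 || !y1 || y3) — !y1 is true.
  14. (y4 || y5 || !y1) — !y1 is true.
  15. (!y4 || y3 || !y2) — !y4 is true.
  16. (!y1 || !y5 || !y4) — !y5 is true.
  17. (!y1 || y5 || !y7) — !y1 is true.
  18. (!y2 || y5 || !y7) — !y2 is true.
  19. (!y6 || !y1 || !y3) — !y3 is true.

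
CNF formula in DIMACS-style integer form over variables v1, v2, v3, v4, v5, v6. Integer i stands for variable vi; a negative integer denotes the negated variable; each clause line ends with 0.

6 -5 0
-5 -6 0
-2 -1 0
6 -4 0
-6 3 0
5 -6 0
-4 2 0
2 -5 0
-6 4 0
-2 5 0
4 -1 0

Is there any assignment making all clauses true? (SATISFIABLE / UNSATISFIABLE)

v1 occurs only negated in the remaining clauses — set v1 = False.
Try v2 = False.
  then v4 is forced to False.
  then v5 is forced to False.
  then v6 is forced to False.
v3 is now unconstrained; take v3 = False.
So v1 = False  v2 = False  v3 = False  v4 = False  v5 = False  v6 = False is a satisfying assignment.

SATISFIABLE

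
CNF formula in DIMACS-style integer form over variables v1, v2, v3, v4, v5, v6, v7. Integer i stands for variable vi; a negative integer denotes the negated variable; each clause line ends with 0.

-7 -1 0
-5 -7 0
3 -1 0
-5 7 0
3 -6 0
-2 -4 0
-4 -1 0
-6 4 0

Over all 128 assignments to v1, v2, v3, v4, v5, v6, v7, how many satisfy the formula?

16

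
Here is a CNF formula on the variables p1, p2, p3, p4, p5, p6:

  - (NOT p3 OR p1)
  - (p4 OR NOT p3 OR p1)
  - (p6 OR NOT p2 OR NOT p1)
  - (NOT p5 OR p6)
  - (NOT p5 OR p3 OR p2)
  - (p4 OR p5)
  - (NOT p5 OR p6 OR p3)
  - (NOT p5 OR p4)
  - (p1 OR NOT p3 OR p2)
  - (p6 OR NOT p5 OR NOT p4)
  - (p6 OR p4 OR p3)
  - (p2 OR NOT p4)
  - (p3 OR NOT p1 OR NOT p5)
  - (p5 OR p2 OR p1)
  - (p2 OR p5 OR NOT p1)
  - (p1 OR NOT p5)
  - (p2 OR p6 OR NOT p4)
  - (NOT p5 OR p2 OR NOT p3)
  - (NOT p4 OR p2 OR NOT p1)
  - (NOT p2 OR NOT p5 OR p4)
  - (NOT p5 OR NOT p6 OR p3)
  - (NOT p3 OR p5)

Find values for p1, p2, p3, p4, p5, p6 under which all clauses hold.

Try p1 = False.
  then p3 is forced to False.
  then p5 is forced to False.
  then p4 is forced to True.
  then p2 is forced to True.
p6 is now unconstrained; take p6 = True.

p1=0  p2=1  p3=0  p4=1  p5=0  p6=1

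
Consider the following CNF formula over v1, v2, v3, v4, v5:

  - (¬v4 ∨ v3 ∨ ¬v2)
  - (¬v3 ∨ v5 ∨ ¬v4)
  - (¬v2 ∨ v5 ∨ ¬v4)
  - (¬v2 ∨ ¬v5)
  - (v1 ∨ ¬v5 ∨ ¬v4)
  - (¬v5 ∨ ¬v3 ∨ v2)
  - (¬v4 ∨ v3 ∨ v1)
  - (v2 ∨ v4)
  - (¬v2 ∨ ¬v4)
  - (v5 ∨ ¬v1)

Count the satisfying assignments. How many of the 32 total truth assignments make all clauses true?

3

The models are:
  v1=F v2=T v3=F v4=F v5=F
  v1=F v2=T v3=T v4=F v5=F
  v1=T v2=F v3=F v4=T v5=T
That's 3 in total.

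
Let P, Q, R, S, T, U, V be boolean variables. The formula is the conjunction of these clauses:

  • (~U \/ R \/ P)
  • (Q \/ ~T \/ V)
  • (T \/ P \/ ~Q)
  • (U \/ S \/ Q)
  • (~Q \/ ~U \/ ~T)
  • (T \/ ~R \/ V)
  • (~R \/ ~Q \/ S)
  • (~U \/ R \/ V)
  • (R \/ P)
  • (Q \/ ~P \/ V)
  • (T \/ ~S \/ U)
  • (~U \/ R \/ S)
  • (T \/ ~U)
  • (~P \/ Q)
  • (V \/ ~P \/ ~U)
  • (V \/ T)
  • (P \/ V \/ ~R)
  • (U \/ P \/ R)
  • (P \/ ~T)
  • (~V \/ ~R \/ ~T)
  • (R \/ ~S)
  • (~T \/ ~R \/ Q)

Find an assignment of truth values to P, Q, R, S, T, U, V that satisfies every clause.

Try P = True.
  then Q is forced to True.
Try R = False.
  then S is forced to False.
  then U is forced to False.
For the remaining variables, T = True, V = True works.
Every clause has at least one true literal under this assignment.

P=T, Q=T, R=F, S=F, T=T, U=F, V=T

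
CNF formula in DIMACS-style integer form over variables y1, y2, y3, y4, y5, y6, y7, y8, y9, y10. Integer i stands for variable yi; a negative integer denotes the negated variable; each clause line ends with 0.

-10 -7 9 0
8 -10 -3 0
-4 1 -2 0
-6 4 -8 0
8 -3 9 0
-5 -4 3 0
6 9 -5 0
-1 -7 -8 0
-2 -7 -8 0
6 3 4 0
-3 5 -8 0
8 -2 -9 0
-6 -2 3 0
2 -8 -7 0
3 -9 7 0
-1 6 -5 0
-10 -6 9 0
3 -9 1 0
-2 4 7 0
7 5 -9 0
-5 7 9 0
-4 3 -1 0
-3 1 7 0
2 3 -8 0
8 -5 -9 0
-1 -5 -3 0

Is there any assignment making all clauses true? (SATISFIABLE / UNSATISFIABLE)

y10 occurs only negated in the remaining clauses — set y10 = False.
Branch on y1: take y1 = True.
Try y2 = False.
Branch on y3: take y3 = False.
  then y4 is forced to False.
  then y6 is forced to True.
  then y8 is forced to False.
For the remaining variables, y5 = False, y7 = True, y9 = True works.
Every clause has at least one true literal under this assignment.
So y1=1  y2=0  y3=0  y4=0  y5=0  y6=1  y7=1  y8=0  y9=1  y10=0 is a satisfying assignment.

SATISFIABLE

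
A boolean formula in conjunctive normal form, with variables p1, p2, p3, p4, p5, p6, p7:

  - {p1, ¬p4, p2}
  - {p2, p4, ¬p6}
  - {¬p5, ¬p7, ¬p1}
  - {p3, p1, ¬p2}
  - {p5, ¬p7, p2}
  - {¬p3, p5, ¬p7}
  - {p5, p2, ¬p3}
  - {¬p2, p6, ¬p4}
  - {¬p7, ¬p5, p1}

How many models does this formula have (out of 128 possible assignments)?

33

Case analysis on p2 and p5:
  p2=T, p5=T: 9 of the 32 assignments to (p1,p3,p4,p6,p7) work.
  p2=T, p5=F: 12 of the 32 assignments to (p1,p3,p4,p6,p7) work.
  p2=F, p5=T: p3 free; 4 ways for (p1,p4,p6,p7) × 2^1 = 8.
  p2=F, p5=F: remaining (p1,p3,p4,p6,p7) ∈ {(F,F,F,F,F); (T,F,F,F,F); (T,F,T,F,F); (T,F,T,T,F)} — 4.
Total: 9 + 12 + 8 + 4 = 33.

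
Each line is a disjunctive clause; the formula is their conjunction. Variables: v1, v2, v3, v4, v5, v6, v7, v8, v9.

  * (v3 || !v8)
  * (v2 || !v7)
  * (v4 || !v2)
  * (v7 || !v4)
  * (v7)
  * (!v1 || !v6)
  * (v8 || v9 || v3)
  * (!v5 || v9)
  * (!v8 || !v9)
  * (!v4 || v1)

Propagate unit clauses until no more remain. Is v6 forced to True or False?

False

(v7) stands alone — v7 = True.
In (!v7 || v2), !v7 is now false; v2 must hold, so v2 = True.
(v4 || !v2): since v2 = True, the clause reduces to (v4). v4 = True.
(v1 || !v4) with v4 = True leaves only v1, so v1 = True.
(!v6 || !v1): since v1 = True, the clause reduces to (!v6). v6 = False.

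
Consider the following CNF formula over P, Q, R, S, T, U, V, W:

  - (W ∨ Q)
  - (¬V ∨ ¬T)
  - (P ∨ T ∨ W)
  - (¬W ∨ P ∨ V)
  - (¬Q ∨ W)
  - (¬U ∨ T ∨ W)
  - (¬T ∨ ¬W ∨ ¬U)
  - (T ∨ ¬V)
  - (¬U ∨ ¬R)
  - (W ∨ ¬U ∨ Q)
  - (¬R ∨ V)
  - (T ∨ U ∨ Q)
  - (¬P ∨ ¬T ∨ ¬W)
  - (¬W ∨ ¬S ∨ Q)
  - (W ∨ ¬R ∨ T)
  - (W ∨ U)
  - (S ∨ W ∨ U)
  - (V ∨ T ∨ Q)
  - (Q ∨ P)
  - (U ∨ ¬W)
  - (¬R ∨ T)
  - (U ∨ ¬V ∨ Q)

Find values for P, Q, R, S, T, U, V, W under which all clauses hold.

R occurs only negated in the remaining clauses — set R = False.
Branch on P: take P = True.
Branch on Q: take Q = True.
  then W is forced to True.
  then T is forced to False.
  then V is forced to False.
  then U is forced to True.
S is now unconstrained; take S = True.
Every clause has at least one true literal under this assignment.

P=T  Q=T  R=F  S=T  T=F  U=T  V=F  W=T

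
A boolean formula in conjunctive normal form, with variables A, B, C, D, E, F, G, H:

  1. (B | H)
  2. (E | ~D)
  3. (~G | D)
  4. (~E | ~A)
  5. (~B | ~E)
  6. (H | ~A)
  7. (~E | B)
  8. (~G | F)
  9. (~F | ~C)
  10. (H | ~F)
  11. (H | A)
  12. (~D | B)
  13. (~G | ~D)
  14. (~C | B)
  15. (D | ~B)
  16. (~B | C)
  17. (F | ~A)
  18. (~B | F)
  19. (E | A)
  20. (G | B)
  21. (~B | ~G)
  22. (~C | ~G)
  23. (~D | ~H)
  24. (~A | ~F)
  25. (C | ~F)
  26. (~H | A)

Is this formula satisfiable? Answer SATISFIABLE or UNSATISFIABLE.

UNSATISFIABLE

B = True:
  propagation gives E=False, D=False; an empty clause results — contradiction.
B = False:
  propagation gives H=True, E=False, D=False, G=False; an empty clause results — contradiction.
Every branch closes, so no satisfying assignment exists.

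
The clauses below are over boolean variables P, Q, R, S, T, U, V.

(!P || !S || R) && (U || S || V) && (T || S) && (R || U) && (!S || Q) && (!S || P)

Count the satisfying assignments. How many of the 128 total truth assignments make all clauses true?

28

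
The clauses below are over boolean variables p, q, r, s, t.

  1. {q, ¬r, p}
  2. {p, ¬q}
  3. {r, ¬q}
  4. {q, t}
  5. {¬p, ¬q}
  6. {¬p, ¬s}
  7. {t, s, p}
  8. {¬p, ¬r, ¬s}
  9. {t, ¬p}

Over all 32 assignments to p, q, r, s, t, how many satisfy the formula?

4

Satisfying assignments:
  p=F q=F r=F s=F t=T
  p=F q=F r=F s=T t=T
  p=T q=F r=F s=F t=T
  p=T q=F r=T s=F t=T
That's 4 in total.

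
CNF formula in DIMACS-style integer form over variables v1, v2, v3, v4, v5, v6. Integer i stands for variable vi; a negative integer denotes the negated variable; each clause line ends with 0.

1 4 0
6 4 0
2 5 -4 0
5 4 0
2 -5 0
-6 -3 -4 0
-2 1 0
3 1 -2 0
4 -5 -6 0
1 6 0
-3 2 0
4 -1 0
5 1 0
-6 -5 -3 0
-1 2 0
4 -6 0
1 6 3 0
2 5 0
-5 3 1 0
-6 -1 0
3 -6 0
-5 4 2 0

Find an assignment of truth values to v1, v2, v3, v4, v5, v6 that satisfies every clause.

Set v1 = True and propagate.
  then v4 is forced to True.
  then v2 is forced to True.
  then v6 is forced to False.
v3, v5 are now unconstrained; take v3 = False, v5 = True.
Every clause has at least one true literal under this assignment.

v1 = T, v2 = T, v3 = F, v4 = T, v5 = T, v6 = F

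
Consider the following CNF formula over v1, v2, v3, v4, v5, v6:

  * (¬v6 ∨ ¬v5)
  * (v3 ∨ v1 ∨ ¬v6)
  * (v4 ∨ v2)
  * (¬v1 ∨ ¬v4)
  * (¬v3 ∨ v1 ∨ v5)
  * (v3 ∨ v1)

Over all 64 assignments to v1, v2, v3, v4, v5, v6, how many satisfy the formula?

9

Split on v1, then v3.
  v1=T, v3=T: remaining (v2,v4,v5,v6) ∈ {(T,F,F,F); (T,F,F,T); (T,F,T,F)} — 3.
  v1=T, v3=F: remaining (v2,v4,v5,v6) ∈ {(T,F,F,F); (T,F,F,T); (T,F,T,F)} — 3.
  v1=F, v3=T: remaining (v2,v4,v5,v6) ∈ {(F,T,T,F); (T,F,T,F); (T,T,T,F)} — 3.
  v1=F, v3=F: a clause becomes empty — 0.
Total: 3 + 3 + 3 + 0 = 9.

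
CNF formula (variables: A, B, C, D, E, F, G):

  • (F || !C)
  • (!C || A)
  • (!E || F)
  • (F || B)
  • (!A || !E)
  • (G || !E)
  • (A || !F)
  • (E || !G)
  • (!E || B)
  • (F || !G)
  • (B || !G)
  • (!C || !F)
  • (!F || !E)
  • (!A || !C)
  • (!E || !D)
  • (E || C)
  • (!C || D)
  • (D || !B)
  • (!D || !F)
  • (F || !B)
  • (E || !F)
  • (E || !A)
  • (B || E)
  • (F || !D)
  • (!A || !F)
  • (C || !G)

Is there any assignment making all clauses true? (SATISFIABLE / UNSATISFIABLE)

UNSATISFIABLE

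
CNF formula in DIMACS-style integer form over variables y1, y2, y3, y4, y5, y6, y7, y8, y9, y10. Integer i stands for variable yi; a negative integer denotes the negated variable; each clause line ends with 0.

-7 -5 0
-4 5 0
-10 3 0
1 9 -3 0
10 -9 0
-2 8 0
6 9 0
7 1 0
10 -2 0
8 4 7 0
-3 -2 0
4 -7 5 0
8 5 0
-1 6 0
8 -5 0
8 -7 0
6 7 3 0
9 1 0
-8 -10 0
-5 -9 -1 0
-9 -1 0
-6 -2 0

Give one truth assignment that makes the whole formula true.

y1 = 1, y2 = 0, y3 = 0, y4 = 0, y5 = 1, y6 = 1, y7 = 0, y8 = 1, y9 = 0, y10 = 0

Check each clause:
  1. (¬y7 ∨ ¬y5) — ¬y7 is true.
  2. (y5 ∨ ¬y4) — ¬y4 is true.
  3. (¬y10 ∨ y3) — ¬y10 is true.
  4. (y9 ∨ ¬y3 ∨ y1) — ¬y3 is true.
  5. (y10 ∨ ¬y9) — ¬y9 is true.
  6. (¬y2 ∨ y8) — y8 is true.
  7. (y6 ∨ y9) — y6 is true.
  8. (y7 ∨ y1) — y1 is true.
  9. (y10 ∨ ¬y2) — ¬y2 is true.
  10. (y4 ∨ y8 ∨ y7) — y8 is true.
  11. (¬y3 ∨ ¬y2) — ¬y3 is true.
  12. (¬y7 ∨ y5 ∨ y4) — ¬y7 is true.
  13. (y5 ∨ y8) — y8 is true.
  14. (¬y1 ∨ y6) — y6 is true.
  15. (y8 ∨ ¬y5) — y8 is true.
  16. (¬y7 ∨ y8) — y8 is true.
  17. (y7 ∨ y6 ∨ y3) — y6 is true.
  18. (y1 ∨ y9) — y1 is true.
  19. (¬y8 ∨ ¬y10) — ¬y10 is true.
  20. (¬y5 ∨ ¬y9 ∨ ¬y1) — ¬y9 is true.
  21. (¬y9 ∨ ¬y1) — ¬y9 is true.
  22. (¬y6 ∨ ¬y2) — ¬y2 is true.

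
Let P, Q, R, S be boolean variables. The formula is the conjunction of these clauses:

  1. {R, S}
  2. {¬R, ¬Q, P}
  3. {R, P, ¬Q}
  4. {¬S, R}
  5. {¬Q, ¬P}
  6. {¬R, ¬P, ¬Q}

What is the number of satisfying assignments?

Satisfying assignments:
  P=F Q=F R=T S=F
  P=F Q=F R=T S=T
  P=T Q=F R=T S=F
  P=T Q=F R=T S=T
That's 4 in total.

4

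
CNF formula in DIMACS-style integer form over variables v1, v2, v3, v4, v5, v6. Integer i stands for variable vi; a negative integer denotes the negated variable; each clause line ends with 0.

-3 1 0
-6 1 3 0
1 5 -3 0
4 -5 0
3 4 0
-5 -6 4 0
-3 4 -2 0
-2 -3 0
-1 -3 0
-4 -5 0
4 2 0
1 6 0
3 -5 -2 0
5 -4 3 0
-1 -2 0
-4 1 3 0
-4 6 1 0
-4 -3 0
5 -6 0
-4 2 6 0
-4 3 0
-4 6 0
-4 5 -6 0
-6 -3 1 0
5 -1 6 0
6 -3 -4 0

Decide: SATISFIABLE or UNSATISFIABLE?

UNSATISFIABLE

v4 = True:
  propagation gives v5=False, v3=True; an empty clause results — contradiction.
v4 = False:
  propagation gives v5=False, v3=True, v1=True; an empty clause results — contradiction.
Every branch closes, so no satisfying assignment exists.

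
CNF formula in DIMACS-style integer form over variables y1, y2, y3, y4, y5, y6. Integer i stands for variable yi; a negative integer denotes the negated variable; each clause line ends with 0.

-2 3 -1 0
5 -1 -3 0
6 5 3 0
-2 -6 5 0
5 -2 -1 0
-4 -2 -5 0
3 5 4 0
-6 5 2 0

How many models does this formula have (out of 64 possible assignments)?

Case analysis on y5 and y2:
  y5=1, y2=1: y6 free; 3 ways for (y1,y3,y4) × 2^1 = 6.
  y5=1, y2=0: y1, y3, y4, y6 free → 2^4 = 16.
  y5=0, y2=1: remaining (y1,y3,y4,y6) ∈ {(0,1,0,0); (0,1,1,0)} — 2.
  y5=0, y2=0: remaining (y1,y3,y4,y6) ∈ {(0,1,0,0); (0,1,1,0)} — 2.
Total: 6 + 16 + 2 + 2 = 26.

26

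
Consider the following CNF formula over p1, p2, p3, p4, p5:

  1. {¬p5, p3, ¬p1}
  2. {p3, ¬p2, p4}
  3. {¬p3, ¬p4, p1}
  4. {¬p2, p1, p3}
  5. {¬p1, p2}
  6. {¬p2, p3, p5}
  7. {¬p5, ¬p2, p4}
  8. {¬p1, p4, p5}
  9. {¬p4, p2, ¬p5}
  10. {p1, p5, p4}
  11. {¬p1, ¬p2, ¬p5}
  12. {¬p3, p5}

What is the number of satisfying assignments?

3

Satisfying assignments:
  p1=F p2=F p3=F p4=F p5=T
  p1=F p2=F p3=F p4=T p5=F
  p1=F p2=F p3=T p4=F p5=T
That's 3 in total.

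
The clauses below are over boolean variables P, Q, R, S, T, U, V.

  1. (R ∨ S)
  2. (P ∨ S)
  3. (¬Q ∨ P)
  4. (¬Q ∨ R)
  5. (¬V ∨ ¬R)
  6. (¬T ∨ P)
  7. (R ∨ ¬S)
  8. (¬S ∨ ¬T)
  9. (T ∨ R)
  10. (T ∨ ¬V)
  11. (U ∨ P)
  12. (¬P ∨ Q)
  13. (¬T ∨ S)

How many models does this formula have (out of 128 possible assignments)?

5

Satisfying assignments:
  P=0 Q=0 R=1 S=1 T=0 U=1 V=0
  P=1 Q=1 R=1 S=0 T=0 U=0 V=0
  P=1 Q=1 R=1 S=0 T=0 U=1 V=0
  P=1 Q=1 R=1 S=1 T=0 U=0 V=0
  P=1 Q=1 R=1 S=1 T=0 U=1 V=0
Count: 5.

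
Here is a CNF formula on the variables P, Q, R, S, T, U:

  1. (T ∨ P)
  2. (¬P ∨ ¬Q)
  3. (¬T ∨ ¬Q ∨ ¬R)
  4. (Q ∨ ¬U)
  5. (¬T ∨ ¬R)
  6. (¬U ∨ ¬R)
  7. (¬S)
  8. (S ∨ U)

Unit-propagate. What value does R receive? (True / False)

Unit clause (¬S) sets S = False.
In (U ∨ S), S is now false; U must hold, so U = True.
(Q ∨ ¬U): since U = True, the clause reduces to (Q). Q = True.
From (¬Q ∨ ¬P) and Q = True: P = False.
(T ∨ P): since P = False, the clause reduces to (T). T = True.
(¬R ∨ ¬Q ∨ ¬T) with T = True, Q = True leaves only ¬R, so R = False.

False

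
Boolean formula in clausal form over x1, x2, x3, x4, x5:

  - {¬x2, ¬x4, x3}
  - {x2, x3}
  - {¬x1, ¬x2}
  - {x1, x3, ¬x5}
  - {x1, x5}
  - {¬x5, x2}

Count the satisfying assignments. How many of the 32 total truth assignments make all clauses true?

4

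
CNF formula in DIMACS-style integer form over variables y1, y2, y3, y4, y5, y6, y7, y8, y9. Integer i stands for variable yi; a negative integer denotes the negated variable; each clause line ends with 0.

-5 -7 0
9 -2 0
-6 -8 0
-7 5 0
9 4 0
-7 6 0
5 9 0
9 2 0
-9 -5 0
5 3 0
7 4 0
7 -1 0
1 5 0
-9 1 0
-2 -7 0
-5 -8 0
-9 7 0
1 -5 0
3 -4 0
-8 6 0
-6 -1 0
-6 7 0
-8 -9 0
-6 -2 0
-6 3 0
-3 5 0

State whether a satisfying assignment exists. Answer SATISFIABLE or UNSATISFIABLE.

UNSATISFIABLE

y5 = True:
  propagation gives y7=False, y9=False, y2=False; an empty clause results — contradiction.
y5 = False:
  propagation gives y7=False, y9=True; an empty clause results — contradiction.
Every branch closes, so no satisfying assignment exists.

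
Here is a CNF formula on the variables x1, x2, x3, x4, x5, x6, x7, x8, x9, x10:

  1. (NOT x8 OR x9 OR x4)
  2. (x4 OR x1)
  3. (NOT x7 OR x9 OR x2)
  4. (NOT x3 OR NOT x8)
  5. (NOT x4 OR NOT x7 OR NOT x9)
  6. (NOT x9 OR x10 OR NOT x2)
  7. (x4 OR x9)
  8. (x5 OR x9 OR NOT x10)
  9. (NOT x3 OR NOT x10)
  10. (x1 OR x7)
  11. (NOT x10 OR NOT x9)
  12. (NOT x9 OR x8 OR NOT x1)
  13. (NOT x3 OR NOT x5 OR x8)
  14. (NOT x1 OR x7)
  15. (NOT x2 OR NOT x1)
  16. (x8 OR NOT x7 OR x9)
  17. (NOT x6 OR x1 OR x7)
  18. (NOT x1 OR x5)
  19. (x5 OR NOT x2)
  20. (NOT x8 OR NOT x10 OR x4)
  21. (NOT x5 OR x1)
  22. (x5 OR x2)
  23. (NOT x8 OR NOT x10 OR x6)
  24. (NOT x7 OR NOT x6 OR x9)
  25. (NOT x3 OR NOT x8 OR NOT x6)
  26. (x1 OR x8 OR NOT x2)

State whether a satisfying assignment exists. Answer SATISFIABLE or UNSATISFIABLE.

SATISFIABLE

x3 occurs only negated in the remaining clauses — set x3 = False.
Set x1 = True and propagate.
  then x7 is forced to True.
  then x2 is forced to False.
  then x9 is forced to True.
  then x4 is forced to False.
  then x10 is forced to False.
  then x8 is forced to True.
  then x5 is forced to True.
x6 is now unconstrained; take x6 = True.
Every clause has at least one true literal under this assignment.
So x1=T  x2=F  x3=F  x4=F  x5=T  x6=T  x7=T  x8=T  x9=T  x10=F is a satisfying assignment.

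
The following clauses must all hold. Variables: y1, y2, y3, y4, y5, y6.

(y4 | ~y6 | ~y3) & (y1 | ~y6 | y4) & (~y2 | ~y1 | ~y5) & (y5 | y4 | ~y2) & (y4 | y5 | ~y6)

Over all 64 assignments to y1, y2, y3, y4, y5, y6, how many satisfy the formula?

Case analysis on y4 and y5:
  y4=1, y5=1: y3, y6 free; 3 ways for (y1,y2) × 2^2 = 12.
  y4=1, y5=0: y1, y2, y3, y6 free → 2^4 = 16.
  y4=0, y5=1: 7 of the 16 assignments to (y1,y2,y3,y6) work.
  y4=0, y5=0: remaining (y1,y2,y3,y6) ∈ {(0,0,0,0); (0,0,1,0); (1,0,0,0); (1,0,1,0)} — 4.
Total: 12 + 16 + 7 + 4 = 39.

39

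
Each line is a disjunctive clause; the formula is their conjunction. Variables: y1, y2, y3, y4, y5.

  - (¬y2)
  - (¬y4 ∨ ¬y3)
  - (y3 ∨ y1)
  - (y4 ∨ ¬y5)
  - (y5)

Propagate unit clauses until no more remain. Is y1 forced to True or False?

(¬y2) stands alone — y2 = False.
(y5) is a unit clause: y5 = True.
(¬y5 ∨ y4) with y5 = True leaves only y4, so y4 = True.
In (¬y3 ∨ ¬y4), ¬y4 is now false; ¬y3 must hold, so y3 = False.
From (y3 ∨ y1) and y3 = False: y1 = True.

True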